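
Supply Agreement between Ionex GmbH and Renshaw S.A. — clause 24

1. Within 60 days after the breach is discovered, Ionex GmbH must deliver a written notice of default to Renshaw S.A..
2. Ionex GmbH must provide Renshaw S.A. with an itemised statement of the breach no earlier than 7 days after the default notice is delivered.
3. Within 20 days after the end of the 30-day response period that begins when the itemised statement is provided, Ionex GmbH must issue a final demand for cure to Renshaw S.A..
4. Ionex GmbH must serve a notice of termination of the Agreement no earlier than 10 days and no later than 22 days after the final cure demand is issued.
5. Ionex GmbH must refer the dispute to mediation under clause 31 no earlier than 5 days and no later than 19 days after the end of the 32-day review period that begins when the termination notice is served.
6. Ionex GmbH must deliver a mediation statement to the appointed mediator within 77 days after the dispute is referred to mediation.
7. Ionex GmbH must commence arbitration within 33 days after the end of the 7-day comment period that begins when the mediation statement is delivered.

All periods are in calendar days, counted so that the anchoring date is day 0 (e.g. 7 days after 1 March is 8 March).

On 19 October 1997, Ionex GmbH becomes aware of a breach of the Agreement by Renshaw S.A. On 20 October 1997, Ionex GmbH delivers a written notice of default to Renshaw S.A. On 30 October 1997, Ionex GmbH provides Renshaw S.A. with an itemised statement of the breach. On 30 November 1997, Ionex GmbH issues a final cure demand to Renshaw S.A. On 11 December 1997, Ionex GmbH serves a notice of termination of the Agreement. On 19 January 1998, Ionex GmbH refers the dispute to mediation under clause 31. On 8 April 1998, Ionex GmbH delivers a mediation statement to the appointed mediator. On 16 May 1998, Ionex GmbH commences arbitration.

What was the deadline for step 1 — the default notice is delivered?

Step 1 runs from 19 October 1997, when the breach is discovered. 60 days after 19 October 1997 is 18 December 1997.

18 December 1997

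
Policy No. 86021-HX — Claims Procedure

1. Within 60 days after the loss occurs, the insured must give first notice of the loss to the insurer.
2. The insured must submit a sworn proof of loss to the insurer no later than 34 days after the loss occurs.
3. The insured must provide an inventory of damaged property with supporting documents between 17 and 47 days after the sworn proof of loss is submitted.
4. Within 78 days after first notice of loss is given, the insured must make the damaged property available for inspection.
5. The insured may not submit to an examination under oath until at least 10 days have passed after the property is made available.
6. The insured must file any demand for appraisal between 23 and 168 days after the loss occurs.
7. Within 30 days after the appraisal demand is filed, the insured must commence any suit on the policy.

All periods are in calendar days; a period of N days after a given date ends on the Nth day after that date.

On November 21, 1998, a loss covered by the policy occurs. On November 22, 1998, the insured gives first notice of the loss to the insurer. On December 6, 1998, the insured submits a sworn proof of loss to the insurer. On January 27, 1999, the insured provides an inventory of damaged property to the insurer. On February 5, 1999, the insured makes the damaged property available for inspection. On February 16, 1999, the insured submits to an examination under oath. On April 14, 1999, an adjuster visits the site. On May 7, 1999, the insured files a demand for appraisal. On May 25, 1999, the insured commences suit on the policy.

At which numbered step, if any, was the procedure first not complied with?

(1) due by November 21, 1998 + 60 days = January 20, 1999; completed November 22, 1998, before the deadline.
(2) due by November 21, 1998 + 34 days = December 25, 1998; December 6, 1998 is within that limit.
(3) the permitted window runs from December 6, 1998 + 17 = December 23, 1998 to December 6, 1998 + 47 = January 22, 1999; done January 27, 1999 — 5 days after the window closed.
That is the first point of non-compliance.

Step 3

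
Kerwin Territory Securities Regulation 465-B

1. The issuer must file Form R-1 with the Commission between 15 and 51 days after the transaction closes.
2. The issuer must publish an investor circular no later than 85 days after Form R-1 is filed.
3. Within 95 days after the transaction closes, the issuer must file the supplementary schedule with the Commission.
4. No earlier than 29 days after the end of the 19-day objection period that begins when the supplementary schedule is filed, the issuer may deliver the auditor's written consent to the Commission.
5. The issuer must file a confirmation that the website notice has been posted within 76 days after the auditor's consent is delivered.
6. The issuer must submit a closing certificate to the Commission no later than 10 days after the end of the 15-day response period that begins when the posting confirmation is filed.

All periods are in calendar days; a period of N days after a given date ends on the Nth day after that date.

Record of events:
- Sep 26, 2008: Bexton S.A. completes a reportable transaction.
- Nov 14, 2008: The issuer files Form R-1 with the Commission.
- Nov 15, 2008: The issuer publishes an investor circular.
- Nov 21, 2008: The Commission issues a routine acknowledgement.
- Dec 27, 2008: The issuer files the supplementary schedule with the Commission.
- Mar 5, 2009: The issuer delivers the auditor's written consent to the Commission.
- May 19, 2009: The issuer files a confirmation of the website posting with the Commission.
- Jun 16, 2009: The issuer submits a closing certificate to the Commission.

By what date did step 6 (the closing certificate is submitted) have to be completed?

Jun 13, 2009

The posting confirmation is filed on May 19, 2009; the 15-day response period therefore ends Jun 3, 2009, and step 6 runs from that date. 10 days after Jun 3, 2009 is Jun 13, 2009.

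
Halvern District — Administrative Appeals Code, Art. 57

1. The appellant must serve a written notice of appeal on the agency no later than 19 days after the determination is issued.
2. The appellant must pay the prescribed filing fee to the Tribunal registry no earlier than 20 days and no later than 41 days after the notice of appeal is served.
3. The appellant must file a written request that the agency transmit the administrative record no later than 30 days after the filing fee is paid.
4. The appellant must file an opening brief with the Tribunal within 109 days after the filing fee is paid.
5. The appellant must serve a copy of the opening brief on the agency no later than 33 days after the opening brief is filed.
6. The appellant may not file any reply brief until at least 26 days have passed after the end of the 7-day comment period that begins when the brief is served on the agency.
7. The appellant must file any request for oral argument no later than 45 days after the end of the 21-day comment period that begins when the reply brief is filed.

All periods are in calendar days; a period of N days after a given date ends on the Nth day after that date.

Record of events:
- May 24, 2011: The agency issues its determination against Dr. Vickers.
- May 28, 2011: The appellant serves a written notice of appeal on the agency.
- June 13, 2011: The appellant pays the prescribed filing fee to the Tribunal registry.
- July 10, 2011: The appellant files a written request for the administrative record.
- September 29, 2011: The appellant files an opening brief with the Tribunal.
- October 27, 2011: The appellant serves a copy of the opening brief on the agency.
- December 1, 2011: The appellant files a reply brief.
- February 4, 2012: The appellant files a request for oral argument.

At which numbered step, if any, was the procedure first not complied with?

Step 1 — counting 19 days from May 24, 2011 (when the determination is issued) gives a deadline of June 12, 2011; done May 28, 2011 — timely.
Step 2 — 20 and 41 days from May 28, 2011 (when the notice of appeal is served) are June 17, 2011 and July 8, 2011 respectively; June 13, 2011 is 4 days too early.
Later steps need not be reached.

Step 2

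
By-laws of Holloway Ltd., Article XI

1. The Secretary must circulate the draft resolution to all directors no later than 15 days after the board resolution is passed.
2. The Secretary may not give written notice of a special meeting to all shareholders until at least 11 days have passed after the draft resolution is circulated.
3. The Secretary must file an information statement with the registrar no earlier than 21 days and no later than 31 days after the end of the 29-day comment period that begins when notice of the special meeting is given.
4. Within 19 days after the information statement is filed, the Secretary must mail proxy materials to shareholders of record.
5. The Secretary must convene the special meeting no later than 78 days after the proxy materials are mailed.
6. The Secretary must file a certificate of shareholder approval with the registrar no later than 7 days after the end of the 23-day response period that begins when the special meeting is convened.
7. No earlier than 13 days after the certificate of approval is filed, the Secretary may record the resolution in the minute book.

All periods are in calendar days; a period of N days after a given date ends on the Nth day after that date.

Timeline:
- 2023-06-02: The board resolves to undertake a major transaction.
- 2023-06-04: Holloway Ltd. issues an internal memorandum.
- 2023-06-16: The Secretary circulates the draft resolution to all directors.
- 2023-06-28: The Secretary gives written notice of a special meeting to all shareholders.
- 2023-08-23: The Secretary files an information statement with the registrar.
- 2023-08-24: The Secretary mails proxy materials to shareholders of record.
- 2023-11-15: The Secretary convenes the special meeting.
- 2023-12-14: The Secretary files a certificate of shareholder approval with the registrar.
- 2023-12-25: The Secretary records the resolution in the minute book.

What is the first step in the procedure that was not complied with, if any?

Step 5

Step 1 — counting 15 days from 2023-06-02 (when the board resolution is passed) gives a deadline of 2023-06-17; completed 2023-06-16, before the deadline.
Step 2 — must wait 11 days from 2023-06-16 (when the draft resolution is circulated), so not before 2023-06-27; done 2023-06-28, after the minimum wait.
Step 3 — 21 and 31 days from 2023-07-27 (end of the 29-day comment period, which began when notice of the special meeting is given on 2023-06-28) are 2023-08-17 and 2023-08-27 respectively; 2023-08-23 falls inside that range.
Step 4 — counting 19 days from 2023-08-23 (when the information statement is filed) gives a deadline of 2023-09-11; completed 2023-08-24, before the deadline.
Step 5 — counting 78 days from 2023-08-24 (when the proxy materials are mailed) gives a deadline of 2023-11-10; not done until 2023-11-15, 5 days after the deadline.
That is the first point of non-compliance.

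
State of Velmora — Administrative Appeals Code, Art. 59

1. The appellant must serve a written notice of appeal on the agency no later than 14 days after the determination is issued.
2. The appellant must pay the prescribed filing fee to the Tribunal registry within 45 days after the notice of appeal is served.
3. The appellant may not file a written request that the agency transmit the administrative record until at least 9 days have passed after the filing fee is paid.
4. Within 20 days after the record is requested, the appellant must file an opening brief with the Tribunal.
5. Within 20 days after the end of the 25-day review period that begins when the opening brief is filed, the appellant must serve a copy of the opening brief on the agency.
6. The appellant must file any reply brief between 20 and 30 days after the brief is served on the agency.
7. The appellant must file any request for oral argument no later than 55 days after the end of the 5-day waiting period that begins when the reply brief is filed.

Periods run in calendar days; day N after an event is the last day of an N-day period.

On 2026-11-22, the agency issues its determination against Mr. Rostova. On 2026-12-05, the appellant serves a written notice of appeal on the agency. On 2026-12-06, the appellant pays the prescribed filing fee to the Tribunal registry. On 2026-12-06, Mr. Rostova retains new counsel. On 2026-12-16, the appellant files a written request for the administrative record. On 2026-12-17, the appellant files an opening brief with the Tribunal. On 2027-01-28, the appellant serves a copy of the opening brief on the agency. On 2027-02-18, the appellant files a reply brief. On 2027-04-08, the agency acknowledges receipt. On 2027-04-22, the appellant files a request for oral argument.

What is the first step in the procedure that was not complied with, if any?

Step 7

(1) due by 2026-11-22 + 14 days = 2026-12-06; done 2026-12-05 — timely.
(2) due by 2026-12-05 + 45 days = 2027-01-19; done 2026-12-06 — timely.
(3) permitted from 2026-12-06 + 9 days = 2026-12-15 onward; 2026-12-16 is on or after that date.
(4) due by 2026-12-16 + 20 days = 2027-01-05; 2026-12-17 is within that limit.
(5) due by 2027-01-11 + 20 days = 2027-01-31; done 2027-01-28 — timely.
(6) the permitted window runs from 2027-01-28 + 20 = 2027-02-17 to 2027-01-28 + 30 = 2027-02-27; done 2027-02-18, which is between those dates.
(7) due by 2027-02-23 + 55 days = 2027-04-19; not done until 2027-04-22, 3 days after the deadline.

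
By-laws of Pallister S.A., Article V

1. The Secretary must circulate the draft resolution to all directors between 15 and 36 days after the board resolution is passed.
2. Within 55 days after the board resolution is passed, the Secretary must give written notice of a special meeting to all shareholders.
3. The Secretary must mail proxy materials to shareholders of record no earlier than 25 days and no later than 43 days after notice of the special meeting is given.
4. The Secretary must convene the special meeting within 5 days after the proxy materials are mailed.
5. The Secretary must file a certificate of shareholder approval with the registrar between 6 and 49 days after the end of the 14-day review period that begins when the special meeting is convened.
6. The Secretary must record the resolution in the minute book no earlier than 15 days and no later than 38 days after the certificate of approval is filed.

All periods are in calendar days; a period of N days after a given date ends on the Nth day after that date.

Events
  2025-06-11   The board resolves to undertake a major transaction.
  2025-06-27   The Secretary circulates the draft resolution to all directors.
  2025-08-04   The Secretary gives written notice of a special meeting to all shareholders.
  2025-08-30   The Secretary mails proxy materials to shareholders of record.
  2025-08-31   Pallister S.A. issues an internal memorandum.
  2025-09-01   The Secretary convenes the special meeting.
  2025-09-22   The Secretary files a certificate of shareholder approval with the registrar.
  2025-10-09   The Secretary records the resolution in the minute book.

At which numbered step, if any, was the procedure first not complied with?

Step 1 — 15 and 36 days from 2025-06-11 (when the board resolution is passed) are 2025-06-26 and 2025-07-17 respectively; 2025-06-27 falls inside that range.
Step 2 — counting 55 days from 2025-06-11 (when the board resolution is passed) gives a deadline of 2025-08-05; done 2025-08-04 — timely.
Step 3 — 25 and 43 days from 2025-08-04 (when notice of the special meeting is given) are 2025-08-29 and 2025-09-16 respectively; 2025-08-30 falls inside that range.
Step 4 — counting 5 days from 2025-08-30 (when the proxy materials are mailed) gives a deadline of 2025-09-04; completed 2025-09-01, before the deadline.
Step 5 — 6 and 49 days from 2025-09-15 (end of the 14-day review period, which began when the special meeting is convened on 2025-09-01) are 2025-09-21 and 2025-11-03 respectively; done 2025-09-22 — within the window.
Step 6 — 15 and 38 days from 2025-09-22 (when the certificate of approval is filed) are 2025-10-07 and 2025-10-30 respectively; done 2025-10-09, which is between those dates.

None — every step was satisfied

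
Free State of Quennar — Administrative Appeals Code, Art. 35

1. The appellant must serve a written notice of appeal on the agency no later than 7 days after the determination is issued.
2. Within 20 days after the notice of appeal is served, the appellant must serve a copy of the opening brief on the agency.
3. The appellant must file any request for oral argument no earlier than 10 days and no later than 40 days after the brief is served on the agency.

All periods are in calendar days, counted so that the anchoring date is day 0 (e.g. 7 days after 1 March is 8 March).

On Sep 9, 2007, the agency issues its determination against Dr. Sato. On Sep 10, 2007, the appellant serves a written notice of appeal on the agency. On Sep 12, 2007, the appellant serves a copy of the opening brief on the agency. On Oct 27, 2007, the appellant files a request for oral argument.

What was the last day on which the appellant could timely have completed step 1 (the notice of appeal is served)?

Sep 16, 2007

Step 1 runs from Sep 9, 2007, when the determination is issued. 7 days after Sep 9, 2007 is Sep 16, 2007.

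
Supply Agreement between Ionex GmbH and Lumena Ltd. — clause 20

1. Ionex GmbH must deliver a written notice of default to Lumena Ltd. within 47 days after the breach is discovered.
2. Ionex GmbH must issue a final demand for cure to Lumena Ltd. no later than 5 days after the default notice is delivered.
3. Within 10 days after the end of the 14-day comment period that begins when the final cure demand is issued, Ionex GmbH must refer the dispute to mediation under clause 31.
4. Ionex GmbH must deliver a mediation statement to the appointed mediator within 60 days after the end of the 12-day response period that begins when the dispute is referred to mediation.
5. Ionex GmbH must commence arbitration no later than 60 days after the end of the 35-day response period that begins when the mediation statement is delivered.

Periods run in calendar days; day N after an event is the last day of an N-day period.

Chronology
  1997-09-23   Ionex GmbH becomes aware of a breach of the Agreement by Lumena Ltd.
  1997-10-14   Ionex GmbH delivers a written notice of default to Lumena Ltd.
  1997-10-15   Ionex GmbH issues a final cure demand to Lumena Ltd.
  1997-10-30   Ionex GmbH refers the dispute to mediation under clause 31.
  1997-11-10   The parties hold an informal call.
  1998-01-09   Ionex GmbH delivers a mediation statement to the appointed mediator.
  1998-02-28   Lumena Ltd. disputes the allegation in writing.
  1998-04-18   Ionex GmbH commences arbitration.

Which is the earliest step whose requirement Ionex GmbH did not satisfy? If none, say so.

Step 5

Step 1: 47 days after 1997-09-23 (when the breach is discovered) is 1997-11-09; completed 1997-10-14, before the deadline.
Step 2: 5 days after 1997-10-14 (when the default notice is delivered) is 1997-10-19; completed 1997-10-15, before the deadline.
Step 3: 10 days after 1997-10-29 (end of the 14-day comment period, which began when the final cure demand is issued on 1997-10-15) is 1997-11-08; done 1997-10-30 — timely.
Step 4: 60 days after 1997-11-11 (end of the 12-day response period, which began when the dispute is referred to mediation on 1997-10-30) is 1998-01-10; completed 1998-01-09, before the deadline.
Step 5: 60 days after 1998-02-13 (end of the 35-day response period, which began when the mediation statement is delivered on 1998-01-09) is 1998-04-14; not done until 1998-04-18, 4 days after the deadline.
Later steps need not be reached.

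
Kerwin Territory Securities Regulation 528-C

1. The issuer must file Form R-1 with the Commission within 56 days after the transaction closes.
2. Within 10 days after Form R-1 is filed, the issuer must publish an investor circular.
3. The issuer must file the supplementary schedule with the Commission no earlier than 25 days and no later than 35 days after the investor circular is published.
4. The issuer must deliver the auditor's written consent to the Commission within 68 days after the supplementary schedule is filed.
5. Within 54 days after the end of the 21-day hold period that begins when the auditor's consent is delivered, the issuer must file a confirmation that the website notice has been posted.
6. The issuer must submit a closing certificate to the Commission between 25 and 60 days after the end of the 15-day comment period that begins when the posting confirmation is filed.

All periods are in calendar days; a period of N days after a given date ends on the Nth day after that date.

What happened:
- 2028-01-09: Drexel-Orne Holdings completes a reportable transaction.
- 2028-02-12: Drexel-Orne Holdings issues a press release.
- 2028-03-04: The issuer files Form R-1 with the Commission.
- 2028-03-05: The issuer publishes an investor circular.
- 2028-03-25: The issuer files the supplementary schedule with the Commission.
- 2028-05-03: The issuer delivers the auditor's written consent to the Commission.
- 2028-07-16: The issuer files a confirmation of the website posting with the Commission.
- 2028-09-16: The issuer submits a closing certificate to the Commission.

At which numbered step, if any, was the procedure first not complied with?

Step 1 — counting 56 days from 2028-01-09 (when the transaction closes) gives a deadline of 2028-03-05; done 2028-03-04 — timely.
Step 2 — counting 10 days from 2028-03-04 (when Form R-1 is filed) gives a deadline of 2028-03-14; done 2028-03-05 — timely.
Step 3 — 25 and 35 days from 2028-03-05 (when the investor circular is published) are 2028-03-30 and 2028-04-09 respectively; 2028-03-25 is 5 days too early.
The analysis stops there.

Step 3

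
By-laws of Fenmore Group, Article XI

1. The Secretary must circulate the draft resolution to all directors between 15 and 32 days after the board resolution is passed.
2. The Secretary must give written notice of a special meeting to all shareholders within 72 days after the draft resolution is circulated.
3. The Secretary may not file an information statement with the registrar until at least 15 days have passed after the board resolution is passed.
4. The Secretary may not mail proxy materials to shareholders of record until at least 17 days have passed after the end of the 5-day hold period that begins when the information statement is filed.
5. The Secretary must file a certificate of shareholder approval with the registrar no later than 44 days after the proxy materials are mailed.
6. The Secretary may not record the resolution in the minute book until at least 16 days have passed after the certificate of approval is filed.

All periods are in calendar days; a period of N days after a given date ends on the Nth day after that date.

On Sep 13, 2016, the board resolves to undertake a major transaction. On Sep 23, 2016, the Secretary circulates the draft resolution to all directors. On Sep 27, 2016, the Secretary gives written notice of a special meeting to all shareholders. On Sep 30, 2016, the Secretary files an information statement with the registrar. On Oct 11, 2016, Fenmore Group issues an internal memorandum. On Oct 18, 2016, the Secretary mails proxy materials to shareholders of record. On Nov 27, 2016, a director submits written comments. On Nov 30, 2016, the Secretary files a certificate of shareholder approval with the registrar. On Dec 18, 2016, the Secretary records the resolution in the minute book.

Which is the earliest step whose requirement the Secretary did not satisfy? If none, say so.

Step 1

Step 1: the window is 15–32 days after Sep 13, 2016 (when the board resolution is passed), so Sep 28, 2016 through Oct 15, 2016; done Sep 23, 2016 — 5 days before the window opened.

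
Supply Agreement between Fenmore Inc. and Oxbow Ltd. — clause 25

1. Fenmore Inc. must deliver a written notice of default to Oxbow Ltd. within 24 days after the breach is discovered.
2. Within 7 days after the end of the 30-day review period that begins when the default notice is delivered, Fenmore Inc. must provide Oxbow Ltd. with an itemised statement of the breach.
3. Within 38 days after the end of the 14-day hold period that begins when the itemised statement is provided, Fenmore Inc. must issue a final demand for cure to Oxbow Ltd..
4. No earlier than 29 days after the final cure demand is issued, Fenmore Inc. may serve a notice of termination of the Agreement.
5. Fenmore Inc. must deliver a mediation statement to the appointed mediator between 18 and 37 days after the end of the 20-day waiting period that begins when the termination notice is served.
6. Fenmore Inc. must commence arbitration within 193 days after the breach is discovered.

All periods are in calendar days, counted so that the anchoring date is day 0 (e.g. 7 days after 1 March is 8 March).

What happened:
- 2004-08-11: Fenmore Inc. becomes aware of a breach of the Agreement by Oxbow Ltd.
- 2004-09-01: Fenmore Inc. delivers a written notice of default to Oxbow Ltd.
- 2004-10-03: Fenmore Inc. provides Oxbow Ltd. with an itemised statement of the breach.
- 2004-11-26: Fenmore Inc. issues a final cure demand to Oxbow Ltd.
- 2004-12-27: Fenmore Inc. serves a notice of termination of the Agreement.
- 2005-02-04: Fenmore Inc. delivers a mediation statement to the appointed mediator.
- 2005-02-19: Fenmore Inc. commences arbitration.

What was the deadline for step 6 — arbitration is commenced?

Step 6 runs from 2004-08-11, when the breach is discovered. 193 days after 2004-08-11 is 2005-02-20.

2005-02-20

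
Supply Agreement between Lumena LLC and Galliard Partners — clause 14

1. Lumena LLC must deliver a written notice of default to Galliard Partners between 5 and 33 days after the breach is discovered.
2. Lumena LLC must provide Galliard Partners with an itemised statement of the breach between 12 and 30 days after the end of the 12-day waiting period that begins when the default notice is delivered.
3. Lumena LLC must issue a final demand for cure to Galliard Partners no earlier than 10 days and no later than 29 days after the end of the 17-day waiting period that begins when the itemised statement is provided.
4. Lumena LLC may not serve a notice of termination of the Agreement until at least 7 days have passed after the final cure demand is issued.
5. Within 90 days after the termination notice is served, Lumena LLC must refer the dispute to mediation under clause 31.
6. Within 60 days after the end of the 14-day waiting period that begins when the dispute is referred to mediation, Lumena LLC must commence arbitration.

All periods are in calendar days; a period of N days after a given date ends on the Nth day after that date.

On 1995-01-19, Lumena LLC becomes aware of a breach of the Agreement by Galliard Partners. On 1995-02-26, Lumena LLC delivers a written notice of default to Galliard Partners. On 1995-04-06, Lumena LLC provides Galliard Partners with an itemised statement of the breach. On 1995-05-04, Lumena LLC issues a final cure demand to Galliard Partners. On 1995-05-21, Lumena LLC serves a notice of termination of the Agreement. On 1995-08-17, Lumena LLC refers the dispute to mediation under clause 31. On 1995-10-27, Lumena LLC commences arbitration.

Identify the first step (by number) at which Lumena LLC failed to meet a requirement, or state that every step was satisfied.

Step 1 — 5 and 33 days from 1995-01-19 (when the breach is discovered) are 1995-01-24 and 1995-02-21 respectively; 1995-02-26 is 5 days past the end of the window.
No need to go further; step 1 was not satisfied.

Step 1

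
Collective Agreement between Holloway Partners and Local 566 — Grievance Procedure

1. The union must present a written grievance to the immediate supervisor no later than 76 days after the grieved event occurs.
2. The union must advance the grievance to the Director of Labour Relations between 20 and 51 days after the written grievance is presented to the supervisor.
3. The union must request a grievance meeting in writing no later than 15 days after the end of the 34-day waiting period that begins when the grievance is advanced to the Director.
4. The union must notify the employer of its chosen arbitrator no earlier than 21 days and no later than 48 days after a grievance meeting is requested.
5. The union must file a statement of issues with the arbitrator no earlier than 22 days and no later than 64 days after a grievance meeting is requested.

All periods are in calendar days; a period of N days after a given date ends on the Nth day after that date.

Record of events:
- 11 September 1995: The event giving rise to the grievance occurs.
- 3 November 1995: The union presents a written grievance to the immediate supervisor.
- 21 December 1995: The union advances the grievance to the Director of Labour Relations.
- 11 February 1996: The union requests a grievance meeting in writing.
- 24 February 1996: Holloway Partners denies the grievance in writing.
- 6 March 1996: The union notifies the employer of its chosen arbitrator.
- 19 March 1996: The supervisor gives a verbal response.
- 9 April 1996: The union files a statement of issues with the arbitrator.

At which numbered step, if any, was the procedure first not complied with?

(1) due by 11 September 1995 + 76 days = 26 November 1995; done 3 November 1995 — timely.
(2) the permitted window runs from 3 November 1995 + 20 = 23 November 1995 to 3 November 1995 + 51 = 24 December 1995; done 21 December 1995, which is between those dates.
(3) due by 24 January 1996 + 15 days = 8 February 1996; done 11 February 1996 — 3 days late.

Step 3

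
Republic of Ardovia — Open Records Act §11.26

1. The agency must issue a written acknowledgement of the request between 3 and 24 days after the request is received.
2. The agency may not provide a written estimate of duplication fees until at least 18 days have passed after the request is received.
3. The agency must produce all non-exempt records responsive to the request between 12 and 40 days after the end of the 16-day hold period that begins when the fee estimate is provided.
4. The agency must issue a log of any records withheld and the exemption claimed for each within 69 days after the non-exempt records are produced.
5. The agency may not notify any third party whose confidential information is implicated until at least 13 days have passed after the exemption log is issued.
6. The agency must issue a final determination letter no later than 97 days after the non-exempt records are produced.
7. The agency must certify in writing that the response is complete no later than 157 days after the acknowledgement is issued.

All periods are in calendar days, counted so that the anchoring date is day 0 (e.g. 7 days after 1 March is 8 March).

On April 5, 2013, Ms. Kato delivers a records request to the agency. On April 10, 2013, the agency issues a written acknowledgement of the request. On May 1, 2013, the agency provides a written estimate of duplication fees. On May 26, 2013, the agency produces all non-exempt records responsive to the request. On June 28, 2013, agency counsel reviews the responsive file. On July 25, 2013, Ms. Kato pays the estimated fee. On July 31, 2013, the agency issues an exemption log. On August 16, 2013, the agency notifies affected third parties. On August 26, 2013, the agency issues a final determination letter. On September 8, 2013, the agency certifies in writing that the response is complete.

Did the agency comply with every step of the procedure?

Step 1: the window is 3–24 days after April 5, 2013 (when the request is received), so April 8, 2013 through April 29, 2013; done April 10, 2013 — within the window.
Step 2: the earliest permitted date is 18 days after April 5, 2013 (when the request is received), i.e. April 23, 2013; May 1, 2013 is on or after that date.
Step 3: the window is 12–40 days after May 17, 2013 (end of the 16-day hold period, which began when the fee estimate is provided on May 1, 2013), so May 29, 2013 through June 26, 2013; May 26, 2013 is 3 days too early.
No need to go further; step 3 was not satisfied.

No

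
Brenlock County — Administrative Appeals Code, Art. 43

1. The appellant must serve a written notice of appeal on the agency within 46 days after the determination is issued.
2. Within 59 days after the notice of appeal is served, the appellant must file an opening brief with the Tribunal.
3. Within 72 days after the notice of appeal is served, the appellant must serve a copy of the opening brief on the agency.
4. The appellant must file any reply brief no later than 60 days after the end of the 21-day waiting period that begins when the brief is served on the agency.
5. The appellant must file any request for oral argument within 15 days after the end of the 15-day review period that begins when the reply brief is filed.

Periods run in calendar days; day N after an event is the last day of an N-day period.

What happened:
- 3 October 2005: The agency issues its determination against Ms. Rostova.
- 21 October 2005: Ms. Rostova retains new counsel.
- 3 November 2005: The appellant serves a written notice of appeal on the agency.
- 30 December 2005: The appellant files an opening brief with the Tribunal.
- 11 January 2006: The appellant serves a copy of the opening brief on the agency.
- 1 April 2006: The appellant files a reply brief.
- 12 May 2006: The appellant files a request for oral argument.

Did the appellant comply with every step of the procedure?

No

Step 1: 46 days after 3 October 2005 (when the determination is issued) is 18 November 2005; completed 3 November 2005, before the deadline.
Step 2: 59 days after 3 November 2005 (when the notice of appeal is served) is 1 January 2006; done 30 December 2005 — timely.
Step 3: 72 days after 3 November 2005 (when the notice of appeal is served) is 14 January 2006; 11 January 2006 is within that limit.
Step 4: 60 days after 1 February 2006 (end of the 21-day waiting period, which began when the brief is served on the agency on 11 January 2006) is 2 April 2006; completed 1 April 2006, before the deadline.
Step 5: 15 days after 16 April 2006 (end of the 15-day review period, which began when the reply brief is filed on 1 April 2006) is 1 May 2006; 12 May 2006 misses that deadline by 11 days.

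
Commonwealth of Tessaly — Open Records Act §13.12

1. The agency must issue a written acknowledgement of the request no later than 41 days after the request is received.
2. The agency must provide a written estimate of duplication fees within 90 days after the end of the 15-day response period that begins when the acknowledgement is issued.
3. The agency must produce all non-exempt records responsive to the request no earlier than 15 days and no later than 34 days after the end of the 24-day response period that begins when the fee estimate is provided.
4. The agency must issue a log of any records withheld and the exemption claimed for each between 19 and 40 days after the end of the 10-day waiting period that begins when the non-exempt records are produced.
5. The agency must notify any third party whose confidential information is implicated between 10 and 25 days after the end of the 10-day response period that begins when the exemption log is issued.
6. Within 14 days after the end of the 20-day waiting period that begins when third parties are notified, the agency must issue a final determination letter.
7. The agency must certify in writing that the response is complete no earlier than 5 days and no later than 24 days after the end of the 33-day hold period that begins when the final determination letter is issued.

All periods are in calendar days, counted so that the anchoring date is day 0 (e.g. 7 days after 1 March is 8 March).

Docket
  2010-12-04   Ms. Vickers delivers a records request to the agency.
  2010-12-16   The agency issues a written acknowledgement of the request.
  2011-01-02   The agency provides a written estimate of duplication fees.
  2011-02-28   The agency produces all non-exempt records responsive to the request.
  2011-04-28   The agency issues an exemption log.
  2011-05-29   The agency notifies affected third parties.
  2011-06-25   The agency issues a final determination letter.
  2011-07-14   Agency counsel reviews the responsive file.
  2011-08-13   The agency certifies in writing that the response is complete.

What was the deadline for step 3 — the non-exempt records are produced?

The fee estimate is provided on 2011-01-02; the 24-day response period therefore ends 2011-01-26, and step 3 runs from that date. The window is 15–34 days after 2011-01-26; it closes on 2011-03-01.

2011-03-01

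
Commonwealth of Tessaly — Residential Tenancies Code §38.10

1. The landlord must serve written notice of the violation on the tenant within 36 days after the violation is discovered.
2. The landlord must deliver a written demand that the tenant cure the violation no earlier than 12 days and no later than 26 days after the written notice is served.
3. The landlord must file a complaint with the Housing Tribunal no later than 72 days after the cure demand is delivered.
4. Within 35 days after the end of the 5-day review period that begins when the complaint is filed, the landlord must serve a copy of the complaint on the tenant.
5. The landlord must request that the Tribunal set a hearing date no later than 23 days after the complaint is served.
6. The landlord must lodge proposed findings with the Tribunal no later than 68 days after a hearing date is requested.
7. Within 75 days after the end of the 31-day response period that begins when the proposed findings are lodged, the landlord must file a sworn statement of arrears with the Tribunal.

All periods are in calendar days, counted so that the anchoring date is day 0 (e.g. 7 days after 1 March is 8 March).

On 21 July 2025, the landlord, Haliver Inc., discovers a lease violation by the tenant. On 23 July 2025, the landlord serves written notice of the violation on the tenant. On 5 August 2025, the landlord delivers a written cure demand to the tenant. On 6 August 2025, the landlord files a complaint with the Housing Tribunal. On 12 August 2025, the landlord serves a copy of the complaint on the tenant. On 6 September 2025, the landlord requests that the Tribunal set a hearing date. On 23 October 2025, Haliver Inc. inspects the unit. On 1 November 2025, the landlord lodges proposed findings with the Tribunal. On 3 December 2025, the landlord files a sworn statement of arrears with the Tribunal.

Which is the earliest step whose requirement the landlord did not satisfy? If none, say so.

Step 1: 36 days after 21 July 2025 (when the violation is discovered) is 26 August 2025; done 23 July 2025 — timely.
Step 2: the window is 12–26 days after 23 July 2025 (when the written notice is served), so 4 August 2025 through 18 August 2025; done 5 August 2025 — within the window.
Step 3: 72 days after 5 August 2025 (when the cure demand is delivered) is 16 October 2025; done 6 August 2025 — timely.
Step 4: 35 days after 11 August 2025 (end of the 5-day review period, which began when the complaint is filed on 6 August 2025) is 15 September 2025; done 12 August 2025 — timely.
Step 5: 23 days after 12 August 2025 (when the complaint is served) is 4 September 2025; 6 September 2025 misses that deadline by 2 days.
No need to go further; step 5 was not satisfied.

Step 5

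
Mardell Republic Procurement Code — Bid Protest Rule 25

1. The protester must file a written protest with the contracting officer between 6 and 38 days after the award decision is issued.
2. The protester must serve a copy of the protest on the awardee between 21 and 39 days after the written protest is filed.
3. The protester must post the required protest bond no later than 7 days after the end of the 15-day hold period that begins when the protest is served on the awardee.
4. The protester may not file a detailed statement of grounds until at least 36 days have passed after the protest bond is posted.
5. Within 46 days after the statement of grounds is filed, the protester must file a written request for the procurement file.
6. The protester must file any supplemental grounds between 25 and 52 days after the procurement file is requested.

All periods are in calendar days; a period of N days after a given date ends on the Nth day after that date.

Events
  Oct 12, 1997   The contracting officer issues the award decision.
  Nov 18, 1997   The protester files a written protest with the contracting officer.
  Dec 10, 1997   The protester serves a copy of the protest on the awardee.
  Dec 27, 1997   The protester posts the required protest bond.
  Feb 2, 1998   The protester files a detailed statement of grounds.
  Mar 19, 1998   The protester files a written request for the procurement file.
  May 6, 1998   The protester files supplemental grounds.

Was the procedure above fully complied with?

Yes

(1) the permitted window runs from Oct 12, 1997 + 6 = Oct 18, 1997 to Oct 12, 1997 + 38 = Nov 19, 1997; done Nov 18, 1997 — within the window.
(2) the permitted window runs from Nov 18, 1997 + 21 = Dec 9, 1997 to Nov 18, 1997 + 39 = Dec 27, 1997; done Dec 10, 1997 — within the window.
(3) due by Dec 25, 1997 + 7 days = Jan 1, 1998; done Dec 27, 1997 — timely.
(4) permitted from Dec 27, 1997 + 36 days = Feb 1, 1998 onward; done Feb 2, 1998 — permitted.
(5) due by Feb 2, 1998 + 46 days = Mar 20, 1998; done Mar 19, 1998 — timely.
(6) the permitted window runs from Mar 19, 1998 + 25 = Apr 13, 1998 to Mar 19, 1998 + 52 = May 10, 1998; done May 6, 1998, which is between those dates.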